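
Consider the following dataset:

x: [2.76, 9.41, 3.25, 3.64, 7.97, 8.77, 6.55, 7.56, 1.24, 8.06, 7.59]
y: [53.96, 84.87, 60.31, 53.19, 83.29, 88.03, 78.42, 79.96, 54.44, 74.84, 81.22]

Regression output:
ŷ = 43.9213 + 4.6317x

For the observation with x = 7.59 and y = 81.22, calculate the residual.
Residual = 2.1441

The residual is the difference between the actual value and the predicted value:

Residual = y - ŷ

Step 1: Calculate predicted value
ŷ = 43.9213 + 4.6317 × 7.59
ŷ = 79.0759

Step 2: Calculate residual
Residual = 81.22 - 79.0759
Residual = 2.1441

The residual is positive, so the observed y = 81.22 sits above the regression line (the line underestimates it by 2.1441).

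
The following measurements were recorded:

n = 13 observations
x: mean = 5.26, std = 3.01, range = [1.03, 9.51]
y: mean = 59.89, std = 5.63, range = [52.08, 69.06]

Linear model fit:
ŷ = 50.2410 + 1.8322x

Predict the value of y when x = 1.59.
ŷ = 53.1542

x = 1.59 lies inside the observed range [1.03, 9.51], so the fitted equation applies directly:

ŷ = 50.2410 + 1.8322 × 1.59
ŷ = 50.2410 + 2.9132
ŷ = 53.1542

This is a point prediction; actual observations scatter around it by roughly the residual standard deviation.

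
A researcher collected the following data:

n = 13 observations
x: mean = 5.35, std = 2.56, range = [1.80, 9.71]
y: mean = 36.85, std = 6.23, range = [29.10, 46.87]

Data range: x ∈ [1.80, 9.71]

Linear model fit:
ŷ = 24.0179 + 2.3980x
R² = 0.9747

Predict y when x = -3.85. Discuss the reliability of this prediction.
ŷ = 14.7856, but this is extrapolation (below the data range [1.80, 9.71]) and may be unreliable.

Prediction calculation:
ŷ = 24.0179 + 2.3980 × (-3.85)
ŷ = 14.7856

Reliability:
- Data range: x ∈ [1.80, 9.71]
- Prediction point: x = -3.85 is 5.65 units below the observed range → this is EXTRAPOLATION, not interpolation

Why that matters here:
- There are no observations near this x to validate the fitted line there
- R² describes fit only over the sampled x values; it says nothing about behaviour beyond them

A defensible statement: 'if the linear trend continued to x = -3.85, y would be about 14.7856' — the premise is untested.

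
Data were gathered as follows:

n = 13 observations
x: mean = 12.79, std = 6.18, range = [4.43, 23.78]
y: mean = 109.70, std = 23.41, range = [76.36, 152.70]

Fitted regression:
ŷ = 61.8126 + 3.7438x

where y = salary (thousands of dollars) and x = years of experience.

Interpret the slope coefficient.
On average, salary is about 3.7438 thousand dollars higher for every extra year of experience.

The slope coefficient β₁ = 3.7438 represents the marginal effect of experience on salary.

Interpretation:
- Experience up by 1 year → predicted salary increases by 3.7438 thousand dollars
- This is a linear approximation: the same per-unit change is assumed across the whole observed x range

The intercept β₀ = 61.8126 is the predicted salary when experience = 0; since the smallest observed x is 4.43, this is an extrapolation and mainly anchors the line.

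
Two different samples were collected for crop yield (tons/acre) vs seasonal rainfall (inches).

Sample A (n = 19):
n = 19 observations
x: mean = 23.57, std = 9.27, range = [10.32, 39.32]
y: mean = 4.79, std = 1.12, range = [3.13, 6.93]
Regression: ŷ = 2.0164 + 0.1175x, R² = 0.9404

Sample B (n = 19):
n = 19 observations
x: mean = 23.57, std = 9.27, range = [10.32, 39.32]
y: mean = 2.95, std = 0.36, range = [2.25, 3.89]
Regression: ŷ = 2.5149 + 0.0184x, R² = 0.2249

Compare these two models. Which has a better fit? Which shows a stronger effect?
Model A has the better fit (R² = 0.9404 vs 0.2249). Model A shows the stronger effect (|β₁| = 0.1175 vs 0.0184).

Model Comparison:

Fit — compare R²:
- Model A: R² = 0.9404 → 94.04% of variance in crop yield explained
- Model B: R² = 0.2249 → 22.49% of variance in crop yield explained
- 0.9404 > 0.2249 → Model A has the better fit

Strength of effect — compare |β₁|:
- Model A: β₁ = 0.1175 → predicted crop yield rises 0.1175 tons/acre per additional inch of rainfall
- Model B: β₁ = 0.0184 → predicted crop yield rises 0.0184 tons/acre per additional inch of rainfall
- |0.1175| > |0.0184| → Model A shows the stronger marginal effect

Notes:
- A better fit (higher R²) doesn't necessarily mean a more important relationship.
- A steeper slope doesn't make a better model if the scatter around the line is large.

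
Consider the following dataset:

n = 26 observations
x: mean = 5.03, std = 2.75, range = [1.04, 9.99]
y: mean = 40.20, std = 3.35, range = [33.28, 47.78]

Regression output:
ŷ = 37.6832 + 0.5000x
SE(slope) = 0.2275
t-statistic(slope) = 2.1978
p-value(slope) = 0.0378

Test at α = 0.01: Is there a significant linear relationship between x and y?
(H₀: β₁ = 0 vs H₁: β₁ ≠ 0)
p-value = 0.0378 ≥ α = 0.01, so we fail to reject H₀. The relationship is not significant.

Hypothesis test for the slope coefficient:

H₀: β₁ = 0 (no linear relationship)
H₁: β₁ ≠ 0 (linear relationship exists)

Test statistic: t = β̂₁ / SE(β̂₁) = 0.5000 / 0.2275 = 2.1978

The p-value (0.0378) is the probability, under H₀, of a t-statistic at least as extreme as |t| = 2.1978 (two-sided, df = n − 2 = 24).

Decision rule: reject H₀ if p-value < α.
p-value = 0.0378 ≥ α = 0.01 → fail to reject H₀.

There is not sufficient evidence at the 1% significance level to conclude that a linear relationship exists between x and y.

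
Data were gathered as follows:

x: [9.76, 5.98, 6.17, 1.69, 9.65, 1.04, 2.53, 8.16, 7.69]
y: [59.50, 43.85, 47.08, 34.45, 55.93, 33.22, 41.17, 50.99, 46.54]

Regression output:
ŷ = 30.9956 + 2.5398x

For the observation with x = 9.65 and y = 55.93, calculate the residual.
Residual = 0.4253

The residual is the difference between the actual value and the predicted value:

Residual = y - ŷ

Step 1: Calculate predicted value
ŷ = 30.9956 + 2.5398 × 9.65
ŷ = 55.5047

Step 2: Calculate residual
Residual = 55.93 - 55.5047
Residual = 0.4253

Interpretation: the model underestimates the actual value by 0.4253 at this point (positive residual → observation lies above the fitted line).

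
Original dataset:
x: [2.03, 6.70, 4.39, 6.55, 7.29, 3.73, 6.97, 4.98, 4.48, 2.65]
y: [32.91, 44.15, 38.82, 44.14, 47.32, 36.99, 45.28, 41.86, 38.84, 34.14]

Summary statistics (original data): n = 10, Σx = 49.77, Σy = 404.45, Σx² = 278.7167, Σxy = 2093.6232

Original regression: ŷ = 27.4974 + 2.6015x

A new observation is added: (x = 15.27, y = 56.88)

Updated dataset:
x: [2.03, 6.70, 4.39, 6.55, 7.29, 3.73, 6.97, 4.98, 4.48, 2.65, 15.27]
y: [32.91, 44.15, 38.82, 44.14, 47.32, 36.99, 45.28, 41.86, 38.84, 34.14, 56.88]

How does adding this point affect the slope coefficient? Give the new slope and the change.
The slope changes from 2.6015 to 1.8414 (change of -0.7601, or -29.2%).

The new point has HIGH LEVERAGE: x = 15.27 is far from the original mean x̄ = 49.77/10 ≈ 4.98 (original range [2.03, 7.29]).

Step 1: Update the sums with the new point (n goes from 10 to 11)
Σx  = 49.77 + 15.27 = 65.04
Σy  = 404.45 + 56.88 = 461.33
Σx² = 278.7167 + 15.27² = 278.7167 + 233.1729 = 511.8896
Σxy = 2093.6232 + 15.27×56.88 = 2093.6232 + 868.5576 = 2962.1808

Step 2: Recompute the slope with b₁ = (nΣxy − ΣxΣy) / (nΣx² − (Σx)²)
Numerator   = 11×2962.1808 − 65.04×461.33 = 32583.9888 − 30004.9032 = 2579.0856
Denominator = 11×511.8896 − 65.04² = 5630.7856 − 4230.2016 = 1400.5840
b₁(new) = 2579.0856 / 1400.5840 = 1.8414

(Same formula on the original sums: (10×2093.6232 − 49.77×404.45) / (10×278.7167 − 49.77²) = 806.7555 / 310.1141 = 2.6015, matching the given fit.)

Step 3: Change in slope
Δβ₁ = 1.8414 − 2.6015 = -0.7601
Relative change = -0.7601 / 2.6015 × 100% = -29.2%
→ the slope decreases when the point is added.

Because the point sits below the extension of the original line at a high-leverage x, it tilts the fit down.
In practice: examine leverage (hᵢ) and Cook's distance rather than deleting it automatically.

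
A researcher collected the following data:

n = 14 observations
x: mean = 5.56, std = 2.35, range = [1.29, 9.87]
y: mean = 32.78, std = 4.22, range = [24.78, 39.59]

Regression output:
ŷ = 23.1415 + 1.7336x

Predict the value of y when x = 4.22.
ŷ = 30.4573

To predict y for x = 4.22, substitute into the regression equation:

ŷ = 23.1415 + 1.7336 × 4.22
ŷ = 23.1415 + 7.3158
ŷ = 30.4573

This is a point prediction; actual observations scatter around it by roughly the residual standard deviation.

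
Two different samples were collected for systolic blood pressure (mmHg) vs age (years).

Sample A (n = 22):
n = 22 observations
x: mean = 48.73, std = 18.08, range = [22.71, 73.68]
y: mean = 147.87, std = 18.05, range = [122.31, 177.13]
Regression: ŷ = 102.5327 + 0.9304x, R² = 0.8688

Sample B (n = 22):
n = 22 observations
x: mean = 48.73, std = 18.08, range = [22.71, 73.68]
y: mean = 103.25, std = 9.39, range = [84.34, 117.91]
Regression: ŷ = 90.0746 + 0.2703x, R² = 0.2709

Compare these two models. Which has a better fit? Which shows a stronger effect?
Model A has the better fit (R² = 0.8688 vs 0.2709). Model A shows the stronger effect (|β₁| = 0.9304 vs 0.2703).

Model Comparison:

Goodness of fit (R²):
- Model A: R² = 0.8688 → 86.88% of variance in blood pressure explained
- Model B: R² = 0.2709 → 27.09% of variance in blood pressure explained
- 0.8688 > 0.2709 → Model A has the better fit

Which has the larger per-year effect? (|β₁|)
- Model A: β₁ = 0.9304 → predicted blood pressure rises 0.9304 mmHg per additional year of age
- Model B: β₁ = 0.2703 → predicted blood pressure rises 0.2703 mmHg per additional year of age
- |0.9304| > |0.2703| → Model A shows the stronger marginal effect

Notes:
- The two samples could reflect different populations, time periods, or measurement quality.
- R² measures how tightly points cluster around the line; β₁ measures how steep the line is — they answer different questions.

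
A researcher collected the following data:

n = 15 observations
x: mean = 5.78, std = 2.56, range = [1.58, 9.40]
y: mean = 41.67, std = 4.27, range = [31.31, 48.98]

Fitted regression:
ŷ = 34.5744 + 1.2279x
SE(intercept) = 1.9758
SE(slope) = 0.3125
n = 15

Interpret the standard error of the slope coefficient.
The slope 1.2279 is pinned down to within about ±0.3125 (one SE) by these data — relative uncertainty 25.4%, i.e. moderately precise.

SE(β̂₁) = s / √Sxx, where s is the residual standard deviation and Sxx = Σ(x − x̄)². It is the yardstick for how far β̂₁ = 1.2279 could plausibly be from the true slope.

Relative precision:
- SE / |β̂₁| = 0.3125 / 1.2279 = 25.4%
- Rule of thumb (under 20%: precise; 20% to under 50%: moderately precise; 50% or more: imprecise) → moderately precise

Link to interval estimation: a confidence interval for β₁ is β̂₁ ± t* × 0.3125, so SE sets the half-width per unit of t*.

What drives SE(β̂₁): larger n (here n = 15) → smaller SE; more residual scatter → larger SE; wider spread of x values → smaller SE.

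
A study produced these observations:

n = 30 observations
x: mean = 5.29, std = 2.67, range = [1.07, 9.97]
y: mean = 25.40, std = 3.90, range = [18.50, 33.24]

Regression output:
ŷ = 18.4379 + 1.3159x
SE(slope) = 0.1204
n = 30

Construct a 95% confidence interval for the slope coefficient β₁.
The 95% CI for β₁ is (1.0693, 1.5625)

Confidence interval for the slope:

The 95% CI for β₁ is: β̂₁ ± t*(α/2, n-2) × SE(β̂₁)

Step 1: Find critical t-value
- Confidence level = 0.95
- Degrees of freedom = n - 2 = 30 - 2 = 28
- t*(α/2, 28) = 2.0484

Step 2: Calculate margin of error
Margin = 2.0484 × 0.1204 = 0.2466

Step 3: Construct interval
CI = 1.3159 ± 0.2466
CI = (1.0693, 1.5625)

Interpretation: We are 95% confident that the true slope β₁ lies between 1.0693 and 1.5625.
The interval does not include 0, suggesting a significant linear relationship.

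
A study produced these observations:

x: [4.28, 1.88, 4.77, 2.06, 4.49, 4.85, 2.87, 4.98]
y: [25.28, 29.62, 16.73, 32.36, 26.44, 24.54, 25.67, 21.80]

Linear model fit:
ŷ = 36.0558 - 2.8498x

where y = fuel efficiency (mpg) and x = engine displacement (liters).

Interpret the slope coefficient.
For each additional liter of engine displacement, predicted fuel efficiency decreases by approximately 2.8498 mpg.

The slope coefficient β₁ = -2.8498 represents the marginal effect of engine displacement on fuel efficiency.

Interpretation:
- Engine displacement up by 1 liter → predicted fuel efficiency decreases by 2.8498 mpg
- This is a linear approximation: the same per-unit change is assumed across the whole observed x range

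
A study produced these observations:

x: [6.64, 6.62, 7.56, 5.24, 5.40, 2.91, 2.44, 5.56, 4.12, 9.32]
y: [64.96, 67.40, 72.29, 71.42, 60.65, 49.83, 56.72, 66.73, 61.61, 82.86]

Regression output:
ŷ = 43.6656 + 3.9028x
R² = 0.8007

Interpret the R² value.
About 80.07% of the variability in y is accounted for by the regression on x (R² = 0.8007) — a strong linear fit.

R² = 1 − SS_res/SS_tot compares the residual scatter to the total scatter of y about its mean.

Here R² = 0.8007:
- Explained: 80.07% of the variation in y
- Unexplained (residual): 100% − 80.07% = 19.93%
- Rule of thumb (below 0.3 weak; 0.3 to below 0.7 moderate; 0.7 and above strong) → strong

Note: R² says nothing about causation, and a high R² does not by itself mean the linear form is appropriate — check the residuals.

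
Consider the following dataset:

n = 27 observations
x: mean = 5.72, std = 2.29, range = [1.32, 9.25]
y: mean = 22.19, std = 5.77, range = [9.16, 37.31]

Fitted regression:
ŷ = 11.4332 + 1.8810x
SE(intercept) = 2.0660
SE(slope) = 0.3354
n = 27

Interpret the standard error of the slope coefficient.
The slope 1.8810 is pinned down to within about ±0.3354 (one SE) by these data — relative uncertainty 17.8%, i.e. precise.

SE(β̂₁) = 0.3354 says: if we drew many samples of n = 27 from the same population and refit each time, the fitted slopes would scatter with a standard deviation of roughly 0.3354 around the true β₁.

Relative precision:
- SE / |β̂₁| = 0.3354 / 1.8810 = 17.8%
- Rule of thumb (under 20%: precise; 20% to under 50%: moderately precise; 50% or more: imprecise) → precise

Link to interval estimation: a confidence interval for β₁ is β̂₁ ± t* × 0.3354, so SE sets the half-width per unit of t*.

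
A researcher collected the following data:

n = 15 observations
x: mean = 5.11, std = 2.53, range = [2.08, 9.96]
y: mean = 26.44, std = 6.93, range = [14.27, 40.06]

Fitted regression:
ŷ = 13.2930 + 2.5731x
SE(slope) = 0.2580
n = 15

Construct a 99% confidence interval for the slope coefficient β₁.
The 99% CI for β₁ is (1.7959, 3.3503)

Confidence interval for the slope:

The 99% CI for β₁ is: β̂₁ ± t*(α/2, n-2) × SE(β̂₁)

Step 1: Find critical t-value
- Confidence level = 0.99
- Degrees of freedom = n - 2 = 15 - 2 = 13
- t*(α/2, 13) = 3.0123

Step 2: Calculate margin of error
Margin = 3.0123 × 0.2580 = 0.7772

Step 3: Construct interval
CI = 2.5731 ± 0.7772
CI = (1.7959, 3.3503)

Interpretation: each one-unit increase in x is associated with a change in mean y of between 1.7959 and 3.3503, with 99% confidence.
Both endpoints are positive, so the data support a genuinely positive slope at this confidence level.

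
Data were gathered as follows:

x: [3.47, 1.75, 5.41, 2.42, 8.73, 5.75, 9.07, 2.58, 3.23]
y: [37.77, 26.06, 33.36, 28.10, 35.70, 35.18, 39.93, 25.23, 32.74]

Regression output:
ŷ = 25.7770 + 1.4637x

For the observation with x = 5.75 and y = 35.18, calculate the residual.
Residual = 0.9867

The residual is the difference between the actual value and the predicted value:

Residual = y - ŷ

Step 1: Calculate predicted value
ŷ = 25.7770 + 1.4637 × 5.75
ŷ = 34.1933

Step 2: Calculate residual
Residual = 35.18 - 34.1933
Residual = 0.9867

Interpretation: the model underestimates the actual value by 0.9867 at this point (positive residual → observation lies above the fitted line).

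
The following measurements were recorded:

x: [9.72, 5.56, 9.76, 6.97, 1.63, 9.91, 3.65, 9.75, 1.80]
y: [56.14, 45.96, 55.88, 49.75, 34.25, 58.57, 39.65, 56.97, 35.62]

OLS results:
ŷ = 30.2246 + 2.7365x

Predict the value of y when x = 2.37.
ŷ = 36.7101

To predict y for x = 2.37, substitute into the regression equation:

ŷ = 30.2246 + 2.7365 × 2.37
ŷ = 30.2246 + 6.4855
ŷ = 36.7101

This is a point prediction; actual observations scatter around it by roughly the residual standard deviation.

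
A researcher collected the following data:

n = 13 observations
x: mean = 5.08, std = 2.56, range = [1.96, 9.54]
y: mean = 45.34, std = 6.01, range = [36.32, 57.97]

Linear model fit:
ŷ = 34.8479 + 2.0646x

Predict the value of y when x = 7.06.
ŷ = 49.4240

Plug x = 7.06 into the fitted line:

ŷ = 34.8479 + 2.0646 × 7.06
ŷ = 34.8479 + 14.5761
ŷ = 49.4240

This is the fitted mean response at that x — an individual observation would come with a wider prediction interval.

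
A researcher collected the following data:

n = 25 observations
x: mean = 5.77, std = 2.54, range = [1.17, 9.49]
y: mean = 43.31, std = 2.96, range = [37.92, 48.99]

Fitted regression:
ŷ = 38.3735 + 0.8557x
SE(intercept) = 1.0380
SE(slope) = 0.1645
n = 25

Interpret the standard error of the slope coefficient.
The slope 0.8557 is pinned down to within about ±0.1645 (one SE) by these data — relative uncertainty 19.2%, i.e. precise.

SE(β̂₁) = s / √Sxx, where s is the residual standard deviation and Sxx = Σ(x − x̄)². It is the yardstick for how far β̂₁ = 0.8557 could plausibly be from the true slope.

Relative precision:
- SE / |β̂₁| = 0.1645 / 0.8557 = 19.2%
- Rule of thumb (under 20%: precise; 20% to under 50%: moderately precise; 50% or more: imprecise) → precise

Rough 95% range (±2 SE): 0.8557 ± 0.3290 → (0.5267, 1.1847).

What drives SE(β̂₁): more residual scatter → larger SE; wider spread of x values → smaller SE.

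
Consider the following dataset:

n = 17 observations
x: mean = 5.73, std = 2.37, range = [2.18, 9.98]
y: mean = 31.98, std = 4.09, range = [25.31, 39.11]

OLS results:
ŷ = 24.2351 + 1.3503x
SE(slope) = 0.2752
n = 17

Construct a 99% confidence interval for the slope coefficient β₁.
The 99% CI for β₁ is (0.5394, 2.1612)

Confidence interval for the slope:

The 99% CI for β₁ is: β̂₁ ± t*(α/2, n-2) × SE(β̂₁)

Step 1: Find critical t-value
- Confidence level = 0.99
- Degrees of freedom = n - 2 = 17 - 2 = 15
- t*(α/2, 15) = 2.9467

Step 2: Calculate margin of error
Margin = 2.9467 × 0.2752 = 0.8109

Step 3: Construct interval
CI = 1.3503 ± 0.8109
CI = (0.5394, 2.1612)

Interpretation: intervals built this way capture the true β₁ in 99% of repeated samples; here the plausible range for the per-unit effect of x on y is 0.5394 to 2.1612.
Both endpoints are positive, so the data support a genuinely positive slope at this confidence level.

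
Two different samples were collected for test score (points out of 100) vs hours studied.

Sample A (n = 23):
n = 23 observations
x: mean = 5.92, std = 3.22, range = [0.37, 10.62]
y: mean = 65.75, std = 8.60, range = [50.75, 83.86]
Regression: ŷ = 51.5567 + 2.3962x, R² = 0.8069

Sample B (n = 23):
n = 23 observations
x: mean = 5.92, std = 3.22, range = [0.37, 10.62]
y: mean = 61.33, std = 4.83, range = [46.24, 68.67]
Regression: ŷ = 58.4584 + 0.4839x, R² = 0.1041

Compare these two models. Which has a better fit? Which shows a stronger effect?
Model A has the better fit (R² = 0.8069 vs 0.1041). Model A shows the stronger effect (|β₁| = 2.3962 vs 0.4839).

Model Comparison:

Fit — compare R²:
- Model A: R² = 0.8069 → 80.69% of variance in test score explained
- Model B: R² = 0.1041 → 10.41% of variance in test score explained
- 0.8069 > 0.1041 → Model A has the better fit

Effect size (slope magnitude):
- Model A: β₁ = 2.3962 → predicted test score rises 2.3962 points per additional hour of study time
- Model B: β₁ = 0.4839 → predicted test score rises 0.4839 points per additional hour of study time
- |2.3962| > |0.4839| → Model A shows the stronger marginal effect

Note: A better fit (higher R²) doesn't necessarily mean a more important relationship.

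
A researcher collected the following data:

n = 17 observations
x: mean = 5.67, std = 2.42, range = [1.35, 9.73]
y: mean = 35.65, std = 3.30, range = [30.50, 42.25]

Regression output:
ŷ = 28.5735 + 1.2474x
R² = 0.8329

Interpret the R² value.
About 83.29% of the variability in y is accounted for by the regression on x (R² = 0.8329) — a strong linear fit.

The coefficient of determination R² is the fraction of the total variation in y that the fitted line accounts for.

Here R² = 0.8329:
- Explained: 83.29% of the variation in y
- Unexplained (residual): 100% − 83.29% = 16.71%
- Rule of thumb (below 0.3 weak; 0.3 to below 0.7 moderate; 0.7 and above strong) → strong

Note: R² says nothing about causation, and a high R² does not by itself mean the linear form is appropriate — check the residuals.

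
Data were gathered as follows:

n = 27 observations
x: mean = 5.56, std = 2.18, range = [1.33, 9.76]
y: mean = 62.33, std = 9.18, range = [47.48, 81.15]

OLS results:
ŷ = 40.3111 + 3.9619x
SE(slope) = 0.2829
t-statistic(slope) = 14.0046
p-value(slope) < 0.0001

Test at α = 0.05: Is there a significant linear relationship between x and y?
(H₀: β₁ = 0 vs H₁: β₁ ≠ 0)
p-value < 0.0001 < α = 0.05, so we reject H₀. The relationship is significant.

Hypothesis test for the slope coefficient:

H₀: β₁ = 0 (no linear relationship)
H₁: β₁ ≠ 0 (linear relationship exists)

Test statistic: t = β̂₁ / SE(β̂₁) = 3.9619 / 0.2829 = 14.0046

With df = 25, the two-sided p-value for |t| = 14.0046 is <0.0001.

Decision rule: reject H₀ if p-value < α.
p-value < 0.0001 < α = 0.05 → reject H₀.

There is sufficient evidence at the 5% significance level to conclude that a linear relationship exists between x and y.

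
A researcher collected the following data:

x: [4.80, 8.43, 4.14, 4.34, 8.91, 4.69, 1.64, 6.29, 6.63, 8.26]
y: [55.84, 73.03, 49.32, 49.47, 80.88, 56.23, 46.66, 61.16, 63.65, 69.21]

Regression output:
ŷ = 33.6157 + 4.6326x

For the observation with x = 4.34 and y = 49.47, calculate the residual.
Residual = -4.2512

The residual is the difference between the actual value and the predicted value:

Residual = y - ŷ

Step 1: Calculate predicted value
ŷ = 33.6157 + 4.6326 × 4.34
ŷ = 53.7212

Step 2: Calculate residual
Residual = 49.47 - 53.7212
Residual = -4.2512

Interpretation: the model overestimates the actual value by 4.2512 at this point (negative residual → observation lies below the fitted line).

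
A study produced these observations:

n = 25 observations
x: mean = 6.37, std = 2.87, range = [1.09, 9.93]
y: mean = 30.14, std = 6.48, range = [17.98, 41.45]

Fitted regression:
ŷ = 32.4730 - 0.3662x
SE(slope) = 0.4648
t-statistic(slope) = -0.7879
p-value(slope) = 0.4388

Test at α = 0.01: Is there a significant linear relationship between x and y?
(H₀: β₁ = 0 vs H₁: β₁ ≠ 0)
Fail to reject H₀: p-value = 0.4388 ≥ α = 0.01. The linear relationship is not significant at the 1% level.

Hypothesis test for the slope coefficient:

H₀: β₁ = 0 (no linear relationship)
H₁: β₁ ≠ 0 (linear relationship exists)

Test statistic: t = β̂₁ / SE(β̂₁) = -0.3662 / 0.4648 = -0.7879

The p-value (0.4388) is the probability, under H₀, of a t-statistic at least as extreme as |t| = 0.7879 (two-sided, df = n − 2 = 23).

Decision rule: reject H₀ if p-value < α.
p-value = 0.4388 ≥ α = 0.01 → fail to reject H₀.

At α = 0.01 the data do not provide convincing evidence of a nonzero slope.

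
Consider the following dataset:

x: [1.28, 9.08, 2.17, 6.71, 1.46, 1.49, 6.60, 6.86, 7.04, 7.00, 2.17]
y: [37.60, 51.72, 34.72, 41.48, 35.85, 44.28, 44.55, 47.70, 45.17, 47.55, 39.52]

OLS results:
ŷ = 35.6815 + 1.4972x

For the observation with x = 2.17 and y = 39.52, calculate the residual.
Residual = 0.5896

The residual is the difference between the actual value and the predicted value:

Residual = y - ŷ

Step 1: Calculate predicted value
ŷ = 35.6815 + 1.4972 × 2.17
ŷ = 38.9304

Step 2: Calculate residual
Residual = 39.52 - 38.9304
Residual = 0.5896

The residual is positive, so the observed y = 39.52 sits above the regression line (the line underestimates it by 0.5896).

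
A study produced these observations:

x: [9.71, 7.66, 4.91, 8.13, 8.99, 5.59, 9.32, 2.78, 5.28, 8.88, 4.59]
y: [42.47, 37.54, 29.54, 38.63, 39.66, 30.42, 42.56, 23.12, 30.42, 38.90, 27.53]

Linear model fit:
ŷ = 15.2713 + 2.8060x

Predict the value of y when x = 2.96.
ŷ = 23.5771

To predict y for x = 2.96, substitute into the regression equation:

ŷ = 15.2713 + 2.8060 × 2.96
ŷ = 15.2713 + 8.3058
ŷ = 23.5771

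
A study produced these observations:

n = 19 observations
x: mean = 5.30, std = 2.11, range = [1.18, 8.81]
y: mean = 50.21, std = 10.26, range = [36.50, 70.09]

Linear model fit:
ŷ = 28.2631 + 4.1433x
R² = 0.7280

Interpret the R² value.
R² = 0.7280 means 72.80% of the variation in y is explained by the linear relationship with x. This indicates a strong fit.

R² = 1 − SS_res/SS_tot compares the residual scatter to the total scatter of y about its mean.

Here R² = 0.7280:
- Explained: 72.80% of the variation in y
- Unexplained (residual): 100% − 72.80% = 27.20%
- Rule of thumb (below 0.3 weak; 0.3 to below 0.7 moderate; 0.7 and above strong) → strong

Note: R² never decreases when predictors are added, so it should not be used alone to compare models of different size.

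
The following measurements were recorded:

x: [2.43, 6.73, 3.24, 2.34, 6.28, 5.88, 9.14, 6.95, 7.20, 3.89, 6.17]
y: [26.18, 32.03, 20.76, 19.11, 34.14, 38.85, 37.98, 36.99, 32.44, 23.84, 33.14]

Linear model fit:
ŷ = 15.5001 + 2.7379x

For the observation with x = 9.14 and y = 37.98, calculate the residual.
Residual = -2.5445

The residual is the difference between the actual value and the predicted value:

Residual = y - ŷ

Step 1: Calculate predicted value
ŷ = 15.5001 + 2.7379 × 9.14
ŷ = 40.5245

Step 2: Calculate residual
Residual = 37.98 - 40.5245
Residual = -2.5445

Interpretation: the model overestimates the actual value by 2.5445 at this point (negative residual → observation lies below the fitted line).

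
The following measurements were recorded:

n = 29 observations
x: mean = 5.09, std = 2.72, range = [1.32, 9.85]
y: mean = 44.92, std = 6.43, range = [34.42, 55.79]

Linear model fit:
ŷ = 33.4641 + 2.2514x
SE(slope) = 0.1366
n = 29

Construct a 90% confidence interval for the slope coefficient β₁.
The 90% CI for β₁ is (2.0187, 2.4841)

Confidence interval for the slope:

The 90% CI for β₁ is: β̂₁ ± t*(α/2, n-2) × SE(β̂₁)

Step 1: Find critical t-value
- Confidence level = 0.9
- Degrees of freedom = n - 2 = 29 - 2 = 27
- t*(α/2, 27) = 1.7033

Step 2: Calculate margin of error
Margin = 1.7033 × 0.1366 = 0.2327

Step 3: Construct interval
CI = 2.2514 ± 0.2327
CI = (2.0187, 2.4841)

Interpretation: each one-unit increase in x is associated with a change in mean y of between 2.0187 and 2.4841, with 90% confidence.
Both endpoints are positive, so the data support a genuinely positive slope at this confidence level.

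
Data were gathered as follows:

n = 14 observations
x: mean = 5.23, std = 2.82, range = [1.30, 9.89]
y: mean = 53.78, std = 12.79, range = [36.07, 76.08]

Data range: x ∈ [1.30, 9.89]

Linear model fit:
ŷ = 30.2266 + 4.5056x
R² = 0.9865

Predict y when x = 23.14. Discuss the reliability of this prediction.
ŷ = 134.4862, but this is extrapolation (above the data range [1.30, 9.89]) and may be unreliable.

Prediction calculation:
ŷ = 30.2266 + 4.5056 × 23.14
ŷ = 134.4862

Reliability:
- Data range: x ∈ [1.30, 9.89]
- Prediction point: x = 23.14 is 13.25 units above the observed range → this is EXTRAPOLATION, not interpolation

Why that matters here:
- The linear relationship may not hold outside the observed range
- R² describes fit only over the sampled x values; it says nothing about behaviour beyond them

Report the number if required, but flag clearly that it is an extrapolation.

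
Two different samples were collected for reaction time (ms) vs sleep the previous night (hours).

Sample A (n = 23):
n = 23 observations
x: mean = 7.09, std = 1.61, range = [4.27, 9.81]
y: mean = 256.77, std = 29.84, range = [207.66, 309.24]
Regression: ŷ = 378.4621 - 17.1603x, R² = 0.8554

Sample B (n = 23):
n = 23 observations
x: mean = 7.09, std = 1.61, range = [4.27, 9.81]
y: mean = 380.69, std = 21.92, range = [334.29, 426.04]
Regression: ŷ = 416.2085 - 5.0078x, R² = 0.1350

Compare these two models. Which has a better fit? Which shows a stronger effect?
Model A has the better fit (R² = 0.8554 vs 0.1350). Model A shows the stronger effect (|β₁| = 17.1603 vs 5.0078).

Model Comparison:

Fit — compare R²:
- Model A: R² = 0.8554 → 85.54% of variance in reaction time explained
- Model B: R² = 0.1350 → 13.50% of variance in reaction time explained
- 0.8554 > 0.1350 → Model A has the better fit

Effect size (slope magnitude):
- Model A: β₁ = -17.1603 → predicted reaction time falls 17.1603 ms per additional hour of sleep
- Model B: β₁ = -5.0078 → predicted reaction time falls 5.0078 ms per additional hour of sleep
- |-17.1603| > |-5.0078| → Model A shows the stronger marginal effect

Notes:
- The two samples could reflect different populations, time periods, or measurement quality.
- A steeper slope doesn't make a better model if the scatter around the line is large.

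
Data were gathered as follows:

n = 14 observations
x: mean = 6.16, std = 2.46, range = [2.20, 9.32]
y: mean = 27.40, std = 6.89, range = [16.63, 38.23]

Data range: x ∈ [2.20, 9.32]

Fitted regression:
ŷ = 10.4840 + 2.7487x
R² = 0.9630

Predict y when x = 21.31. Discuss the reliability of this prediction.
The equation gives ŷ = 69.0588; however x = 21.31 is 11.99 units above the observed range, so this extrapolated value should not be trusted.

Prediction calculation:
ŷ = 10.4840 + 2.7487 × 21.31
ŷ = 69.0588

Reliability:
- Data range: x ∈ [2.20, 9.32]
- Prediction point: x = 21.31 is 11.99 units above the observed range → this is EXTRAPOLATION, not interpolation

Why that matters here:
- Real relationships often flatten, saturate, or turn nonlinear at extremes
- The linear relationship may not hold outside the observed range

A defensible statement: 'if the linear trend continued to x = 21.31, y would be about 69.0588' — the premise is untested.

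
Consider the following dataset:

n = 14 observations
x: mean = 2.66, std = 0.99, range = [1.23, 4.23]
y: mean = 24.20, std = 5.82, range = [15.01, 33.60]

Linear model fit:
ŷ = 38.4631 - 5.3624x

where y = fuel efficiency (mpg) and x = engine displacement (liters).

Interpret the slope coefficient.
On average, fuel efficiency is about 5.3624 mpg lower for every extra liter of engine displacement.

The slope coefficient β₁ = -5.3624 represents the marginal effect of engine displacement on fuel efficiency.

Interpretation:
- Engine displacement up by 1 liter → predicted fuel efficiency decreases by 5.3624 mpg
- This is a linear approximation: the same per-unit change is assumed across the whole observed x range

(β₀ = 38.4631 is the fitted value at x = 0 and is not part of the slope interpretation.)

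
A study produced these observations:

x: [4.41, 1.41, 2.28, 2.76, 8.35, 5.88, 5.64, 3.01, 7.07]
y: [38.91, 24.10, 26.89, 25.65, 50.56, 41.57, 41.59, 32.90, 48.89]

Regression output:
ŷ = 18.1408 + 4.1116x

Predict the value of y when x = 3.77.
ŷ = 33.6415

x = 3.77 lies inside the observed range [1.41, 8.35], so the fitted equation applies directly:

ŷ = 18.1408 + 4.1116 × 3.77
ŷ = 18.1408 + 15.5007
ŷ = 33.6415

This is a point prediction; actual observations scatter around it by roughly the residual standard deviation.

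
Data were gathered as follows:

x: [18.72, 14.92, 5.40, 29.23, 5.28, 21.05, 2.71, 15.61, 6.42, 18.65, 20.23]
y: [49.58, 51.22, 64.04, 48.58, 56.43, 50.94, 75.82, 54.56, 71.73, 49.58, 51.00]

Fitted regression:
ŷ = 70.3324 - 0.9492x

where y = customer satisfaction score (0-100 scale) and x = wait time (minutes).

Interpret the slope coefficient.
On average, satisfaction score is about 0.9492 points lower for every extra minute of wait time.

The slope coefficient β₁ = -0.9492 represents the marginal effect of wait time on satisfaction score.

Interpretation:
- Wait time up by 1 minute → predicted satisfaction score decreases by 0.9492 points
- This is a linear approximation: the same per-unit change is assumed across the whole observed x range
- The slope describes association in these data, not necessarily a causal effect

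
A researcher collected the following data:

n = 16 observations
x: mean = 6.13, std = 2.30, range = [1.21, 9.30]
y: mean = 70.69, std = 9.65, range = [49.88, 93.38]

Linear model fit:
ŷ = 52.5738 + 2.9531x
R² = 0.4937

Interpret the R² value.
About 49.37% of the variability in y is accounted for by the regression on x (R² = 0.4937) — a moderate linear fit.

R² = 1 − SS_res/SS_tot compares the residual scatter to the total scatter of y about its mean.

Here R² = 0.4937:
- Explained: 49.37% of the variation in y
- Unexplained (residual): 100% − 49.37% = 50.63%
- Rule of thumb (below 0.3 weak; 0.3 to below 0.7 moderate; 0.7 and above strong) → moderate

Equivalently, for simple linear regression R² = r², so |r| = √0.4937 ≈ 0.7026.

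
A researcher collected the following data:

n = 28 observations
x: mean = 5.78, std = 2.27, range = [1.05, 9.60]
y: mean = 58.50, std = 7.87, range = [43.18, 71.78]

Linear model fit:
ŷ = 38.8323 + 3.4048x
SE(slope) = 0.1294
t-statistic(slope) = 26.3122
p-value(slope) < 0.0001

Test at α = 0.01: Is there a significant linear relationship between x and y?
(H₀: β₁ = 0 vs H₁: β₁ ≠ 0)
p-value < 0.0001 < α = 0.01, so we reject H₀. The relationship is significant.

Hypothesis test for the slope coefficient:

H₀: β₁ = 0 (no linear relationship)
H₁: β₁ ≠ 0 (linear relationship exists)

Test statistic: t = β̂₁ / SE(β̂₁) = 3.4048 / 0.1294 = 26.3122

p < 0.0001: how often a slope estimate this far from 0 (in SE units) would arise by chance if β₁ were truly 0.

Decision rule: reject H₀ if p-value < α.
p-value < 0.0001 < α = 0.01 → reject H₀.

At α = 0.01 the data do provide convincing evidence of a nonzero slope.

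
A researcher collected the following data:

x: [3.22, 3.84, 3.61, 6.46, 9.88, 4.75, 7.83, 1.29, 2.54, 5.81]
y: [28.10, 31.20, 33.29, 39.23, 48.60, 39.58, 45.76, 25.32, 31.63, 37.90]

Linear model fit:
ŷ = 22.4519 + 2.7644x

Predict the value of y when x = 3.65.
ŷ = 32.5420

Plug x = 3.65 into the fitted line:

ŷ = 22.4519 + 2.7644 × 3.65
ŷ = 22.4519 + 10.0901
ŷ = 32.5420

This is a point prediction; actual observations scatter around it by roughly the residual standard deviation.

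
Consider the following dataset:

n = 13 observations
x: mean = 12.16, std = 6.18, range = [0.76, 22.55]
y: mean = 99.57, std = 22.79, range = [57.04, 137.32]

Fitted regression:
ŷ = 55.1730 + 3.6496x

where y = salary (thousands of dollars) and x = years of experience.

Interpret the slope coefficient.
For each additional year of experience, predicted salary increases by approximately 3.6496 thousand dollars.

β₁ = 3.6496 is the change in predicted salary (thousand dollars) per additional year of experience.

Interpretation:
- Experience up by 1 year → predicted salary increases by 3.6496 thousand dollars
- The effect is assumed constant over the observed range of x (linearity)
- The slope describes association in these data, not necessarily a causal effect

The intercept β₀ = 55.1730 is the predicted salary when experience = 0; since the smallest observed x is 0.76, this is an extrapolation and mainly anchors the line.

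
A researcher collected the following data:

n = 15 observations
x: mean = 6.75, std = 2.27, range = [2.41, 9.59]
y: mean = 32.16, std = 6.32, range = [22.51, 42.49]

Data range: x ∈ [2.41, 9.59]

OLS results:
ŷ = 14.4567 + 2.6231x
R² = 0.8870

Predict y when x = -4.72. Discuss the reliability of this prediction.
ŷ = 2.0757, but this is extrapolation (below the data range [2.41, 9.59]) and may be unreliable.

Prediction calculation:
ŷ = 14.4567 + 2.6231 × (-4.72)
ŷ = 2.0757

Reliability:
- Data range: x ∈ [2.41, 9.59]
- Prediction point: x = -4.72 is 7.13 units below the observed range → this is EXTRAPOLATION, not interpolation

Why that matters here:
- There are no observations near this x to validate the fitted line there
- The standard error of prediction grows with (x − x̄)², and x = -4.72 is far from x̄ = 6.75
- The linear relationship may not hold outside the observed range

The R² = 0.8870 only validates the fit within [2.41, 9.59]; treat ŷ = 2.0757 with caution.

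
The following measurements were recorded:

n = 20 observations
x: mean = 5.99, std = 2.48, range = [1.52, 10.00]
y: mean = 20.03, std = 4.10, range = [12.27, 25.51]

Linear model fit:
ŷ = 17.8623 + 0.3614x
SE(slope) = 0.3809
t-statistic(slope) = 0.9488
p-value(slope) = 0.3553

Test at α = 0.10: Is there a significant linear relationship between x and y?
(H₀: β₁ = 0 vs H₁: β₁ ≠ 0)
p-value = 0.3553 ≥ α = 0.10, so we fail to reject H₀. The relationship is not significant.

Hypothesis test for the slope coefficient:

H₀: β₁ = 0 (no linear relationship)
H₁: β₁ ≠ 0 (linear relationship exists)

Test statistic: t = β̂₁ / SE(β̂₁) = 0.3614 / 0.3809 = 0.9488

p = 0.3553: how often a slope estimate this far from 0 (in SE units) would arise by chance if β₁ were truly 0.

Decision rule: reject H₀ if p-value < α.
p-value = 0.3553 ≥ α = 0.10 → fail to reject H₀.

At α = 0.10 the data do not provide convincing evidence of a nonzero slope.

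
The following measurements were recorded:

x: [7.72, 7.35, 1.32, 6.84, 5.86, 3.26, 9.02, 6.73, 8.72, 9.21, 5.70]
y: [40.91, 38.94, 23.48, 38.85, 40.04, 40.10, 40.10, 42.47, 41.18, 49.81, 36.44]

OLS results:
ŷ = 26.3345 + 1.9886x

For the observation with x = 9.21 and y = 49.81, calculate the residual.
Residual = 5.1605

The residual is the difference between the actual value and the predicted value:

Residual = y - ŷ

Step 1: Calculate predicted value
ŷ = 26.3345 + 1.9886 × 9.21
ŷ = 44.6495

Step 2: Calculate residual
Residual = 49.81 - 44.6495
Residual = 5.1605

Interpretation: the model underestimates the actual value by 5.1605 at this point (positive residual → observation lies above the fitted line).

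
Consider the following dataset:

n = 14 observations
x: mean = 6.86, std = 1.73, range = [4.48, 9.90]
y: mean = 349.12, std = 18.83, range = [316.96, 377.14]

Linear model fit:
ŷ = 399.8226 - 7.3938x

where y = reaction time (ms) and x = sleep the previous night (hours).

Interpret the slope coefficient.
On average, reaction time is about 7.3938 ms lower for every extra hour of sleep.

The slope β₁ = -7.3938 gives the rate at which the fitted reaction time changes with sleep.

Interpretation:
- Sleep up by 1 hour → predicted reaction time decreases by 7.3938 ms
- The effect is assumed constant over the observed range of x (linearity)
- The slope describes association in these data, not necessarily a causal effect

(β₀ = 399.8226 is the fitted value at x = 0 and is not part of the slope interpretation.)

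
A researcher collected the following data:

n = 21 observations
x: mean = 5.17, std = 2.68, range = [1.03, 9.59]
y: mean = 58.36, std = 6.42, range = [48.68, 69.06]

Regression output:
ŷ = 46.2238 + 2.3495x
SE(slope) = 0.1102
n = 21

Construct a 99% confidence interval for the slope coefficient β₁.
The 99% CI for β₁ is (2.0342, 2.6648)

Confidence interval for the slope:

The 99% CI for β₁ is: β̂₁ ± t*(α/2, n-2) × SE(β̂₁)

Step 1: Find critical t-value
- Confidence level = 0.99
- Degrees of freedom = n - 2 = 21 - 2 = 19
- t*(α/2, 19) = 2.8609

Step 2: Calculate margin of error
Margin = 2.8609 × 0.1102 = 0.3153

Step 3: Construct interval
CI = 2.3495 ± 0.3153
CI = (2.0342, 2.6648)

Interpretation: each one-unit increase in x is associated with a change in mean y of between 2.0342 and 2.6648, with 99% confidence.
Both endpoints are positive, so the data support a genuinely positive slope at this confidence level.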